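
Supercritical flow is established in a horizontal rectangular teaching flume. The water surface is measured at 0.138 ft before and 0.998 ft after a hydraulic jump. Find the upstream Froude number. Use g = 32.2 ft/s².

Fr₁ = 5.46

For a rectangular channel the momentum equation gives q² = ½·g·y₁·y₂·(y₁ + y₂) = ½×32.2×0.138×0.998×1.14 = 2.52.
q = √2.52 = 1.59 ft²/s.
V₁ = q/y₁ = 11.5 ft/s; Fr₁ = V₁/√(g·y₁) = 5.46.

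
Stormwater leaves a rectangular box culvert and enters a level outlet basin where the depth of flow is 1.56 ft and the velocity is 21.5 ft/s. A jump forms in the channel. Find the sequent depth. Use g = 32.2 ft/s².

y₂ = 5.96 ft

Fr₁ = V₁/√(g·y₁) = 21.5/√(32.2×1.56) = 3.03.
Conjugate-depth relation: y₂/y₁ = ½[√(1 + 8Fr₁²) − 1] = ½[√74.62 − 1] = 3.82.
y₂ = 3.82 × 1.56 = 5.96 ft.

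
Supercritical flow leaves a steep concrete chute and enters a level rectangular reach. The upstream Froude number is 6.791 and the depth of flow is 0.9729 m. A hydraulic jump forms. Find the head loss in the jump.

Fr₁ = 6.791 (given).
From the momentum equation for a rectangular channel, y₂/y₁ = ½[√(1 + 8Fr₁²) − 1] = ½[√369.94 − 1] = 9.117.
y₂ = 9.117 × 0.9729 = 8.870 m.
Head loss: ΔE = (y₂ − y₁)³/(4y₁y₂) = (8.870 − 0.9729)³/(4×0.9729×8.870) = 492.5/34.52 = 14.27 m.

ΔE = 14.27 m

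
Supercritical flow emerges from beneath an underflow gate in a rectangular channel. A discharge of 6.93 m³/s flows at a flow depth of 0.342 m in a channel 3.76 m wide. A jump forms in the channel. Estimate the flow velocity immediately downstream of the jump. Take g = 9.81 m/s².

q = Q/b = 6.93/3.76 = 1.84 m²/s; V₁ = q/y₁ = 5.39 m/s. Fr₁ = V₁/√(g·y₁) = 2.94.
From the momentum equation for a rectangular channel, y₂/y₁ = ½[√(1 + 8Fr₁²) − 1] = ½[√70.25 − 1] = 3.69.
y₂ = 3.69 × 0.342 = 1.26 m.
V₂ = q/y₂ = 1.84/1.26 = 1.46 m/s.

V₂ = 1.46 m/s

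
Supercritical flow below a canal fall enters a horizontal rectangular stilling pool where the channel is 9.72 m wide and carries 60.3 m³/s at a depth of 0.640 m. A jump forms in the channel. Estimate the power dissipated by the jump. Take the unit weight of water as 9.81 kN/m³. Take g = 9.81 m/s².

P = 1207 kW

q = Q/b = 60.3/9.72 = 6.20 m²/s; V₁ = q/y₁ = 9.69 m/s. Fr₁ = V₁/√(g·y₁) = 3.87.
Sequent-depth ratio: y₂/y₁ = ½[√(1 + 8Fr₁²) − 1] = ½[√120.7 − 1] = 4.99.
y₂ = 4.99 × 0.640 = 3.20 m.
V₂ = q/y₂ = 6.20/3.20 = 1.94 m/s. E₁ = y₁ + V₁²/2g = 5.43 m; E₂ = y₂ + V₂²/2g = 3.39 m. ΔE = E₁ − E₂ = 2.04 m.
P = γ·Q·ΔE = 9.81 × 60.3 × 2.04 = 1207 kW.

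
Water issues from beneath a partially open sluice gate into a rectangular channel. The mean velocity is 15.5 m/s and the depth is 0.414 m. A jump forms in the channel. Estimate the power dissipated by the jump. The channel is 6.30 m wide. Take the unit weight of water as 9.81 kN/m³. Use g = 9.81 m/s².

Fr₁ = V₁/√(g·y₁) = 15.5/√(9.81×0.414) = 7.69.
Sequent-depth ratio: y₂/y₁ = ½[√(1 + 8Fr₁²) − 1] = ½[√474.2 − 1] = 10.4.
y₂ = 10.4 × 0.414 = 4.30 m.
Head loss: ΔE = (y₂ − y₁)³/(4y₁y₂) = (4.30 − 0.414)³/(4×0.414×4.30) = 58.7/7.12 = 8.24 m.
q = V₁·y₁ = 15.5 × 0.414 = 6.42 m²/s. Q = q·b = 6.42 × 6.30 = 40.4 m³/s. P = γ·Q·ΔE = 9.81 × 40.4 × 8.24 = 3270 kW.

P = 3270 kW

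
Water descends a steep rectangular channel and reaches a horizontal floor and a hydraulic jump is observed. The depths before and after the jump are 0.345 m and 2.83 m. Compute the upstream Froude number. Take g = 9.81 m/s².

Fr₁ = 6.14

For a rectangular channel the momentum equation gives q² = ½·g·y₁·y₂·(y₁ + y₂) = ½×9.81×0.345×2.83×3.17 = 15.2.
q = √15.2 = 3.90 m²/s.
V₁ = q/y₁ = 11.3 m/s; Fr₁ = V₁/√(g·y₁) = 6.14.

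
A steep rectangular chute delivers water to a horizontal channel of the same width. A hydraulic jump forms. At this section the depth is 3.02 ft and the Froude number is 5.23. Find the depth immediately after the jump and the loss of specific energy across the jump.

y₂ = 20.9 ft; ΔE = 22.6 ft

Fr₁ = 5.23 (given).
Conjugate-depth relation: y₂/y₁ = ½[√(1 + 8Fr₁²) − 1] = ½[√219.8 − 1] = 6.91.
y₂ = 6.91 × 3.02 = 20.9 ft.
V₁ = Fr₁·√(g·y₁) = 5.23×√(32.2×3.02) = 51.6 ft/s; q = V₁·y₁ = 156 ft²/s. V₂ = q/y₂ = 156/20.9 = 7.46 ft/s. E₁ = y₁ + V₁²/2g = 44.3 ft; E₂ = y₂ + V₂²/2g = 21.7 ft. ΔE = E₁ − E₂ = 22.6 ft.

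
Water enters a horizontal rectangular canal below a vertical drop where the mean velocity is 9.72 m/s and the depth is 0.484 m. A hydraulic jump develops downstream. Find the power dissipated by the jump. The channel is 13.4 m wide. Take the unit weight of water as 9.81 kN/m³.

P = 1445 kW

Fr₁ = V₁/√(g·y₁) = 9.72/√(9.81×0.484) = 4.46.
By Bélanger, y₂/y₁ = ½[√(1 + 8Fr₁²) − 1] = ½[√160.2 − 1] = 5.83.
y₂ = 5.83 × 0.484 = 2.82 m.
Head loss: ΔE = (y₂ − y₁)³/(4y₁y₂) = (2.82 − 0.484)³/(4×0.484×2.82) = 12.8/5.46 = 2.34 m.
q = V₁·y₁ = 9.72 × 0.484 = 4.70 m²/s. Q = q·b = 4.70 × 13.4 = 63.0 m³/s. P = γ·Q·ΔE = 9.81 × 63.0 × 2.34 = 1445 kW.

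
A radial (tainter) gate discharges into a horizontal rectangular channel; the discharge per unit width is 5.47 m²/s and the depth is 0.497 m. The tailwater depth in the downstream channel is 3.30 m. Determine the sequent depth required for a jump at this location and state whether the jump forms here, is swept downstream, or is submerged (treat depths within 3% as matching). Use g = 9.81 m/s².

y₂ = 3.26 m; the jump forms here

V₁ = q/y₁ = 5.47/0.497 = 11.0 m/s. Fr₁ = V₁/√(g·y₁) = 11.0/√(9.81×0.497) = 4.98.
From the momentum equation for a rectangular channel, y₂/y₁ = ½[√(1 + 8Fr₁²) − 1] = ½[√199.8 − 1] = 6.57.
y₂ = 6.57 × 0.497 = 3.26 m.
Tailwater y_tw = 3.30 m: y_tw ≈ y₂, so the jump forms here.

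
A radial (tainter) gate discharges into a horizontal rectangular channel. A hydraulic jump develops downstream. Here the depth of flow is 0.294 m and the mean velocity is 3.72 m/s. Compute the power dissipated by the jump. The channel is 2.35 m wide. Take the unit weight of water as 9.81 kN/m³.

Fr₁ = V₁/√(g·y₁) = 3.72/√(9.81×0.294) = 2.19.
Sequent-depth ratio: y₂/y₁ = ½[√(1 + 8Fr₁²) − 1] = ½[√39.38 − 1] = 2.64.
y₂ = 2.64 × 0.294 = 0.776 m.
q = V₁·y₁ = 3.72 × 0.294 = 1.09 m²/s. V₂ = q/y₂ = 1.09/0.776 = 1.41 m/s. E₁ = y₁ + V₁²/2g = 0.999 m; E₂ = y₂ + V₂²/2g = 0.877 m. ΔE = E₁ − E₂ = 0.122 m.
Q = q·b = 1.09 × 2.35 = 2.57 m³/s. P = γ·Q·ΔE = 9.81 × 2.57 × 0.122 = 3.09 kW.

P = 3.09 kW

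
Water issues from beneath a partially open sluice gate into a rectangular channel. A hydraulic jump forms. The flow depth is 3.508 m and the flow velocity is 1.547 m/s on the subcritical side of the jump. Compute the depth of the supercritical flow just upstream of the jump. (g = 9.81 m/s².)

y₁ = 0.4342 m

Fr₂ = V₂/√(g·y₂) = 1.547/√(9.81×3.508) = 0.2637.
The Bélanger relation is symmetric: y₁/y₂ = ½[√(1 + 8Fr₂²) − 1] = ½[√1.5563 − 1] = 0.1238.
y₁ = 0.1238 × 3.508 = 0.4342 m.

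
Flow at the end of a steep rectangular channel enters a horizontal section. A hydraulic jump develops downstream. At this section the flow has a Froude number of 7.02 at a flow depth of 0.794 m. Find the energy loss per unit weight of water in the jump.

ΔE = 12.6 m

Fr₁ = 7.02 (given).
From the momentum equation for a rectangular channel, y₂/y₁ = ½[√(1 + 8Fr₁²) − 1] = ½[√395.2 − 1] = 9.44.
y₂ = 9.44 × 0.794 = 7.50 m.
Head loss: ΔE = (y₂ − y₁)³/(4y₁y₂) = (7.50 − 0.794)³/(4×0.794×7.50) = 301/23.8 = 12.6 m.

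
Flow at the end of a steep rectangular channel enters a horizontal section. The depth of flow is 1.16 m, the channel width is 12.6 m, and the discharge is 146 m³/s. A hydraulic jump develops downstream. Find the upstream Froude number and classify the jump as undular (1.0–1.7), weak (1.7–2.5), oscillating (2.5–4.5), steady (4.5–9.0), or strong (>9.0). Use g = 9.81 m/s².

q = Q/b = 146/12.6 = 11.6 m²/s; V₁ = q/y₁ = 9.99 m/s. Fr₁ = V₁/√(g·y₁) = 2.96.
Fr₁ = 2.96 lies in the oscillating range.

Fr₁ = 2.96; oscillating jump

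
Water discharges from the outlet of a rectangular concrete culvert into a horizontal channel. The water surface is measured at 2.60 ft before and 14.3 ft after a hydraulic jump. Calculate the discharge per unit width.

q = 101 ft²/s

For a rectangular channel the momentum equation gives q² = ½·g·y₁·y₂·(y₁ + y₂) = ½×32.2×2.60×14.3×16.9 = 10116.
q = √10116 = 101 ft²/s.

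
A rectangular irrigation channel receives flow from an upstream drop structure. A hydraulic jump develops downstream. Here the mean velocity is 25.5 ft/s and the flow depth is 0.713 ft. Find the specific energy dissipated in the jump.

Fr₁ = V₁/√(g·y₁) = 25.5/√(32.2×0.713) = 5.32.
Sequent-depth ratio: y₂/y₁ = ½[√(1 + 8Fr₁²) − 1] = ½[√227.6 − 1] = 7.04.
y₂ = 7.04 × 0.713 = 5.02 ft.
Head loss: ΔE = (y₂ − y₁)³/(4y₁y₂) = (5.02 − 0.713)³/(4×0.713×5.02) = 80.0/14.3 = 5.58 ft.

ΔE = 5.58 ft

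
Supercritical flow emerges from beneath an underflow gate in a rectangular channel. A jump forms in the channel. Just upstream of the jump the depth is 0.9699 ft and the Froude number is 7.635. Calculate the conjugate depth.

y₂ = 9.999 ft

Fr₁ = 7.635 (given).
Bélanger equation: y₂/y₁ = ½[√(1 + 8Fr₁²) − 1] = ½[√467.35 − 1] = 10.31.
y₂ = 10.31 × 0.9699 = 9.999 ft.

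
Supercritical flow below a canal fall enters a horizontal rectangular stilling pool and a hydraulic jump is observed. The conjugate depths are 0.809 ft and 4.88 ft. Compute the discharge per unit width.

For a rectangular channel the momentum equation gives q² = ½·g·y₁·y₂·(y₁ + y₂) = ½×32.2×0.809×4.88×5.69 = 362.
q = √362 = 19.0 ft²/s.

q = 19.0 ft²/s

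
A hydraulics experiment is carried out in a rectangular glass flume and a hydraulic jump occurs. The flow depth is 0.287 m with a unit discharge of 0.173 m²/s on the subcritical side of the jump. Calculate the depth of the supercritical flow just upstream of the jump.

V₂ = q/y₂ = 0.173/0.287 = 0.603 m/s; Fr₂ = V₂/√(g·y₂) = 0.359.
From the momentum equation (using Fr₂), y₁/y₂ = ½[√(1 + 8Fr₂²) − 1] = ½[√2.032 − 1] = 0.213.
y₁ = 0.213 × 0.287 = 0.0611 m.

y₁ = 0.0611 m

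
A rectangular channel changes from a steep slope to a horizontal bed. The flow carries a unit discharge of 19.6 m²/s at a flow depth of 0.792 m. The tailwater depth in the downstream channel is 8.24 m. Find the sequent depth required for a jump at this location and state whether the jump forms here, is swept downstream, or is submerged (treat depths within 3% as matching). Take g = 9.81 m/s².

y₂ = 9.56 m; the jump is swept downstream

V₁ = q/y₁ = 19.6/0.792 = 24.7 m/s. Fr₁ = V₁/√(g·y₁) = 24.7/√(9.81×0.792) = 8.88.
Conjugate-depth relation: y₂/y₁ = ½[√(1 + 8Fr₁²) − 1] = ½[√631.6 − 1] = 12.1.
y₂ = 12.1 × 0.792 = 9.56 m.
Tailwater y_tw = 8.24 m: y_tw < y₂, so the jump is swept downstream.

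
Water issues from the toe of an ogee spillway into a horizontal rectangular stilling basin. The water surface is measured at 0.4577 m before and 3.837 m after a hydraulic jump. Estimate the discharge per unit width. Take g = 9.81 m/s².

q = 6.082 m²/s

For a rectangular channel the momentum equation gives q² = ½·g·y₁·y₂·(y₁ + y₂) = ½×9.81×0.4577×3.837×4.295 = 37.00.
q = √37.00 = 6.082 m²/s.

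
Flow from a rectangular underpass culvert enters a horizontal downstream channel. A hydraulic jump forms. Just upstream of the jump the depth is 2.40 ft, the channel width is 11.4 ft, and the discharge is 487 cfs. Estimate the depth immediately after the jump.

q = Q/b = 487/11.4 = 42.7 ft²/s; V₁ = q/y₁ = 17.8 ft/s. Fr₁ = V₁/√(g·y₁) = 2.02.
By Bélanger, y₂/y₁ = ½[√(1 + 8Fr₁²) − 1] = ½[√33.80 − 1] = 2.41.
y₂ = 2.41 × 2.40 = 5.78 ft.

y₂ = 5.78 ft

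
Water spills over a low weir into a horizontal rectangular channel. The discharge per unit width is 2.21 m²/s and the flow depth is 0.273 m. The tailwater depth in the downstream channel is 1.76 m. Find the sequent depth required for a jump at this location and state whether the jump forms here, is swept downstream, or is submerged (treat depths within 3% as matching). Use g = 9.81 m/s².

y₂ = 1.78 m; the jump forms here

V₁ = q/y₁ = 2.21/0.273 = 8.10 m/s. Fr₁ = V₁/√(g·y₁) = 8.10/√(9.81×0.273) = 4.95.
From the momentum equation for a rectangular channel, y₂/y₁ = ½[√(1 + 8Fr₁²) − 1] = ½[√196.8 − 1] = 6.51.
y₂ = 6.51 × 0.273 = 1.78 m.
Tailwater y_tw = 1.76 m: y_tw ≈ y₂, so the jump forms here.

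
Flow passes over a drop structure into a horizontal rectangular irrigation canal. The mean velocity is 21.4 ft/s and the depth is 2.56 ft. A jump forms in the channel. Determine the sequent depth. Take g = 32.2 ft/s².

y₂ = 7.35 ft

Fr₁ = V₁/√(g·y₁) = 21.4/√(32.2×2.56) = 2.36.
Sequent-depth ratio: y₂/y₁ = ½[√(1 + 8Fr₁²) − 1] = ½[√45.44 − 1] = 2.87.
y₂ = 2.87 × 2.56 = 7.35 ft.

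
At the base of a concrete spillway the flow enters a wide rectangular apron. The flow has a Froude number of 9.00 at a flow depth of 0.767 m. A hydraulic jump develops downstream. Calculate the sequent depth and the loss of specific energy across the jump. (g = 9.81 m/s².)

Fr₁ = 9.00 (given).
Conjugate-depth relation: y₂/y₁ = ½[√(1 + 8Fr₁²) − 1] = ½[√649.0 − 1] = 12.2.
y₂ = 12.2 × 0.767 = 9.39 m.
Head loss: ΔE = (y₂ − y₁)³/(4y₁y₂) = (9.39 − 0.767)³/(4×0.767×9.39) = 640/28.8 = 22.2 m.

y₂ = 9.39 m; ΔE = 22.2 m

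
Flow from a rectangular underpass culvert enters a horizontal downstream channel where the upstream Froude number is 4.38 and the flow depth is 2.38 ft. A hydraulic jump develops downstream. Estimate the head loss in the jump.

ΔE = 10.9 ft

Fr₁ = 4.38 (given).
Bélanger equation: y₂/y₁ = ½[√(1 + 8Fr₁²) − 1] = ½[√154.5 − 1] = 5.71.
y₂ = 5.71 × 2.38 = 13.6 ft.
V₁ = Fr₁·√(g·y₁) = 4.38×√(32.2×2.38) = 38.3 ft/s; q = V₁·y₁ = 91.3 ft²/s. V₂ = q/y₂ = 91.3/13.6 = 6.71 ft/s. E₁ = y₁ + V₁²/2g = 25.2 ft; E₂ = y₂ + V₂²/2g = 14.3 ft. ΔE = E₁ − E₂ = 10.9 ft.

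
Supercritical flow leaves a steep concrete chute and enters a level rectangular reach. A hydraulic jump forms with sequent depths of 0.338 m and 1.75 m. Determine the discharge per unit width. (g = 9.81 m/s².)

q = 2.46 m²/s

For a rectangular channel the momentum equation gives q² = ½·g·y₁·y₂·(y₁ + y₂) = ½×9.81×0.338×1.75×2.09 = 6.06.
q = √6.06 = 2.46 m²/s.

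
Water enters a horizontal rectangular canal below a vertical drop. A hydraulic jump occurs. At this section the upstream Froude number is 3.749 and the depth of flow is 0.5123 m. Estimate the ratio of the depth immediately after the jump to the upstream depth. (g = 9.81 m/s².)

y₂/y₁ = 4.825

Fr₁ = 3.749 (given).
From the momentum equation for a rectangular channel, y₂/y₁ = ½[√(1 + 8Fr₁²) − 1] = ½[√113.44 − 1] = 4.825.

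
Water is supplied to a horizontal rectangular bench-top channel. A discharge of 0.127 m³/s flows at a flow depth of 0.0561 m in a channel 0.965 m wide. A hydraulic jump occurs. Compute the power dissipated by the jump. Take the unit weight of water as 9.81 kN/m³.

P = 0.118 kW

q = Q/b = 0.127/0.965 = 0.132 m²/s; V₁ = q/y₁ = 2.35 m/s. Fr₁ = V₁/√(g·y₁) = 3.16.
Bélanger equation: y₂/y₁ = ½[√(1 + 8Fr₁²) − 1] = ½[√81.00 − 1] = 4.00.
y₂ = 4.00 × 0.0561 = 0.224 m.
Head loss: ΔE = (y₂ − y₁)³/(4y₁y₂) = (0.224 − 0.0561)³/(4×0.0561×0.224) = 0.00477/0.0504 = 0.0947 m.
P = γ·Q·ΔE = 9.81 × 0.127 × 0.0947 = 0.118 kW.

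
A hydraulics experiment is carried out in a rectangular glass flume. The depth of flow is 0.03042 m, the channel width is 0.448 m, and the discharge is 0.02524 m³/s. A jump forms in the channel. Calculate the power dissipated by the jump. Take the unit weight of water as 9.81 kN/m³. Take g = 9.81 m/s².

q = Q/b = 0.02524/0.448 = 0.05634 m²/s; V₁ = q/y₁ = 1.852 m/s. Fr₁ = V₁/√(g·y₁) = 3.390.
Bélanger equation: y₂/y₁ = ½[√(1 + 8Fr₁²) − 1] = ½[√92.953 − 1] = 4.321.
y₂ = 4.321 × 0.03042 = 0.1314 m.
V₂ = q/y₂ = 0.05634/0.1314 = 0.4287 m/s. E₁ = y₁ + V₁²/2g = 0.2052 m; E₂ = y₂ + V₂²/2g = 0.1408 m. ΔE = E₁ − E₂ = 0.06445 m.
P = γ·Q·ΔE = 9.81 × 0.02524 × 0.06445 = 0.01596 kW.

P = 0.01596 kW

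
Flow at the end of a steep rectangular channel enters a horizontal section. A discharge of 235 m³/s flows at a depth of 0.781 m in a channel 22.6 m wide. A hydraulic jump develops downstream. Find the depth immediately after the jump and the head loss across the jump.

q = Q/b = 235/22.6 = 10.4 m²/s; V₁ = q/y₁ = 13.3 m/s. Fr₁ = V₁/√(g·y₁) = 4.81.
Conjugate-depth relation: y₂/y₁ = ½[√(1 + 8Fr₁²) − 1] = ½[√186.1 − 1] = 6.32.
y₂ = 6.32 × 0.781 = 4.94 m.
Head loss: ΔE = (y₂ − y₁)³/(4y₁y₂) = (4.94 − 0.781)³/(4×0.781×4.94) = 71.8/15.4 = 4.65 m.

y₂ = 4.94 m; ΔE = 4.65 m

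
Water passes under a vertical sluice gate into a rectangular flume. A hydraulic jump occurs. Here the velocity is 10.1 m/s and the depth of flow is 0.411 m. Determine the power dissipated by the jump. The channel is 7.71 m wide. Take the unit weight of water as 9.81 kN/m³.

Fr₁ = V₁/√(g·y₁) = 10.1/√(9.81×0.411) = 5.03.
From the momentum equation for a rectangular channel, y₂/y₁ = ½[√(1 + 8Fr₁²) − 1] = ½[√203.4 − 1] = 6.63.
y₂ = 6.63 × 0.411 = 2.73 m.
Head loss: ΔE = (y₂ − y₁)³/(4y₁y₂) = (2.73 − 0.411)³/(4×0.411×2.73) = 12.4/4.48 = 2.77 m.
q = V₁·y₁ = 10.1 × 0.411 = 4.15 m²/s. Q = q·b = 4.15 × 7.71 = 32.0 m³/s. P = γ·Q·ΔE = 9.81 × 32.0 × 2.77 = 869 kW.

P = 869 kW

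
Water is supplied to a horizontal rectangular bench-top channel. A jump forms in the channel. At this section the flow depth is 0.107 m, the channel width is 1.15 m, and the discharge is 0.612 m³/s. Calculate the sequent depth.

q = Q/b = 0.612/1.15 = 0.532 m²/s; V₁ = q/y₁ = 4.97 m/s. Fr₁ = V₁/√(g·y₁) = 4.85.
Sequent-depth ratio: y₂/y₁ = ½[√(1 + 8Fr₁²) − 1] = ½[√189.5 − 1] = 6.38.
y₂ = 6.38 × 0.107 = 0.683 m.

y₂ = 0.683 m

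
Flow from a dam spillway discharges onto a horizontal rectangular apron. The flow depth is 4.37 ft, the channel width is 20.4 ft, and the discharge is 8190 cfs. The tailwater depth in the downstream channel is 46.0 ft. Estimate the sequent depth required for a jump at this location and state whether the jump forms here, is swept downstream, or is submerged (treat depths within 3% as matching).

y₂ = 45.7 ft; the jump forms here

q = Q/b = 8190/20.4 = 401 ft²/s; V₁ = q/y₁ = 91.9 ft/s. Fr₁ = V₁/√(g·y₁) = 7.74.
Bélanger equation: y₂/y₁ = ½[√(1 + 8Fr₁²) − 1] = ½[√480.8 − 1] = 10.5.
y₂ = 10.5 × 4.37 = 45.7 ft.
Tailwater y_tw = 46.0 ft: y_tw ≈ y₂, so the jump forms here.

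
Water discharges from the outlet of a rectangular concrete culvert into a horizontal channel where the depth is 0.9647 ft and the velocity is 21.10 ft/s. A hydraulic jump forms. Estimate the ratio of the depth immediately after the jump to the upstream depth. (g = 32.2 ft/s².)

y₂/y₁ = 4.877

Fr₁ = V₁/√(g·y₁) = 21.10/√(32.2×0.9647) = 3.786.
From the momentum equation for a rectangular channel, y₂/y₁ = ½[√(1 + 8Fr₁²) − 1] = ½[√115.66 − 1] = 4.877.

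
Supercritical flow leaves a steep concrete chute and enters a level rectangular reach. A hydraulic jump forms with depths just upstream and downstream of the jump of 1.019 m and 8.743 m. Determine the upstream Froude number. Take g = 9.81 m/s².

Fr₁ = 6.411

For a rectangular channel the momentum equation gives q² = ½·g·y₁·y₂·(y₁ + y₂) = ½×9.81×1.019×8.743×9.762 = 426.6.
q = √426.6 = 20.65 m²/s.
V₁ = q/y₁ = 20.27 m/s; Fr₁ = V₁/√(g·y₁) = 6.411.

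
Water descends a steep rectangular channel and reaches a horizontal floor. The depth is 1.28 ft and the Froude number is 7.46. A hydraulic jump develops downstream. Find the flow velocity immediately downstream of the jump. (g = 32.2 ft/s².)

Fr₁ = 7.46 (given).
Sequent-depth ratio: y₂/y₁ = ½[√(1 + 8Fr₁²) − 1] = ½[√446.2 − 1] = 10.1.
y₂ = 10.1 × 1.28 = 12.9 ft.
V₁ = Fr₁·√(g·y₁) = 7.46×√(32.2×1.28) = 47.9 ft/s; q = V₁·y₁ = 61.3 ft²/s.
V₂ = q/y₂ = 61.3/12.9 = 4.76 ft/s.

V₂ = 4.76 ft/s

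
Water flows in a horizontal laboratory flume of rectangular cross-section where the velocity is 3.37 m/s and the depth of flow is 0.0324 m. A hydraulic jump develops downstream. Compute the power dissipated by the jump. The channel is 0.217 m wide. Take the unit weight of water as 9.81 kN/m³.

Fr₁ = V₁/√(g·y₁) = 3.37/√(9.81×0.0324) = 5.98.
Bélanger equation: y₂/y₁ = ½[√(1 + 8Fr₁²) − 1] = ½[√286.8 − 1] = 7.97.
y₂ = 7.97 × 0.0324 = 0.258 m.
q = V₁·y₁ = 3.37 × 0.0324 = 0.109 m²/s. V₂ = q/y₂ = 0.109/0.258 = 0.423 m/s. E₁ = y₁ + V₁²/2g = 0.611 m; E₂ = y₂ + V₂²/2g = 0.267 m. ΔE = E₁ − E₂ = 0.344 m.
Q = q·b = 0.109 × 0.217 = 0.0237 m³/s. P = γ·Q·ΔE = 9.81 × 0.0237 × 0.344 = 0.0799 kW.

P = 0.0799 kW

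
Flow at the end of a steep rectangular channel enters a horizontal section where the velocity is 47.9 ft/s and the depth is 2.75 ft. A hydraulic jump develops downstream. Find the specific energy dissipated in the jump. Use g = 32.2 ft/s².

ΔE = 19.1 ft

Fr₁ = V₁/√(g·y₁) = 47.9/√(32.2×2.75) = 5.09.
Sequent-depth ratio: y₂/y₁ = ½[√(1 + 8Fr₁²) − 1] = ½[√208.3 − 1] = 6.72.
y₂ = 6.72 × 2.75 = 18.5 ft.
q = V₁·y₁ = 47.9 × 2.75 = 132 ft²/s. V₂ = q/y₂ = 132/18.5 = 7.13 ft/s. E₁ = y₁ + V₁²/2g = 38.4 ft; E₂ = y₂ + V₂²/2g = 19.3 ft. ΔE = E₁ − E₂ = 19.1 ft.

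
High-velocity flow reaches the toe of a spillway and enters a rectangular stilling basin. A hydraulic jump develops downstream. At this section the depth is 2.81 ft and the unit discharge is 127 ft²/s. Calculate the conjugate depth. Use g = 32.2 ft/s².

V₁ = q/y₁ = 127/2.81 = 45.2 ft/s. Fr₁ = V₁/√(g·y₁) = 45.2/√(32.2×2.81) = 4.75.
By Bélanger, y₂/y₁ = ½[√(1 + 8Fr₁²) − 1] = ½[√181.6 − 1] = 6.24.
y₂ = 6.24 × 2.81 = 17.5 ft.

y₂ = 17.5 ft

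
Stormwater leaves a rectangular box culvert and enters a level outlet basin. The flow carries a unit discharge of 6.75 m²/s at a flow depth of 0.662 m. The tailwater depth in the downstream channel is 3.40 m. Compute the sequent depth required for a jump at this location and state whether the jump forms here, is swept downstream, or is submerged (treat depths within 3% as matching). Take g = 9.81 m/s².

y₂ = 3.43 m; the jump forms here

V₁ = q/y₁ = 6.75/0.662 = 10.2 m/s. Fr₁ = V₁/√(g·y₁) = 10.2/√(9.81×0.662) = 4.00.
Conjugate-depth relation: y₂/y₁ = ½[√(1 + 8Fr₁²) − 1] = ½[√129.1 − 1] = 5.18.
y₂ = 5.18 × 0.662 = 3.43 m.
Tailwater y_tw = 3.40 m: y_tw ≈ y₂, so the jump forms here.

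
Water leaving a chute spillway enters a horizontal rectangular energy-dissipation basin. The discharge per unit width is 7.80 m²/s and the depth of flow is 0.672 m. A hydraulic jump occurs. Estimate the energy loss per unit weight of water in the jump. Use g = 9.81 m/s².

V₁ = q/y₁ = 7.80/0.672 = 11.6 m/s. Fr₁ = V₁/√(g·y₁) = 11.6/√(9.81×0.672) = 4.52.
Bélanger equation: y₂/y₁ = ½[√(1 + 8Fr₁²) − 1] = ½[√164.5 − 1] = 5.91.
y₂ = 5.91 × 0.672 = 3.97 m.
V₂ = q/y₂ = 7.80/3.97 = 1.96 m/s. E₁ = y₁ + V₁²/2g = 7.54 m; E₂ = y₂ + V₂²/2g = 4.17 m. ΔE = E₁ − E₂ = 3.37 m.

ΔE = 3.37 m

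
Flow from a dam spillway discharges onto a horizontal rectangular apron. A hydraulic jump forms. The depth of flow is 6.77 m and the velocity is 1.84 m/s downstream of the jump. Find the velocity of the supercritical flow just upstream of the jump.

Fr₂ = V₂/√(g·y₂) = 1.84/√(9.81×6.77) = 0.226.
Since the conjugate-depth ratio holds either way, y₁/y₂ = ½[√(1 + 8Fr₂²) − 1] = ½[√1.408 − 1] = 0.0933.
y₁ = 0.0933 × 6.77 = 0.631 m.
V₁ = q/y₁ = 12.5/0.631 = 19.7 m/s.

V₁ = 19.7 m/s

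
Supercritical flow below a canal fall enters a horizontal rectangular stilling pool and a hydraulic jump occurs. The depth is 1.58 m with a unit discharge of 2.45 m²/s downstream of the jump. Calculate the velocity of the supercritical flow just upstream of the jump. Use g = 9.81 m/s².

V₂ = q/y₂ = 2.45/1.58 = 1.55 m/s; Fr₂ = V₂/√(g·y₂) = 0.394.
From the momentum equation (using Fr₂), y₁/y₂ = ½[√(1 + 8Fr₂²) − 1] = ½[√2.241 − 1] = 0.249.
y₁ = 0.249 × 1.58 = 0.393 m.
V₁ = q/y₁ = 2.45/0.393 = 6.24 m/s.

V₁ = 6.24 m/s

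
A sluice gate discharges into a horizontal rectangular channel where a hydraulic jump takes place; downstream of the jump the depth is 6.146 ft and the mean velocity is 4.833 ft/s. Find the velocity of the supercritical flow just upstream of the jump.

V₁ = 24.51 ft/s

Fr₂ = V₂/√(g·y₂) = 4.833/√(32.2×6.146) = 0.3436.
From the momentum equation (using Fr₂), y₁/y₂ = ½[√(1 + 8Fr₂²) − 1] = ½[√1.9442 − 1] = 0.1972.
y₁ = 0.1972 × 6.146 = 1.212 ft.
V₁ = q/y₁ = 29.70/1.212 = 24.51 ft/s.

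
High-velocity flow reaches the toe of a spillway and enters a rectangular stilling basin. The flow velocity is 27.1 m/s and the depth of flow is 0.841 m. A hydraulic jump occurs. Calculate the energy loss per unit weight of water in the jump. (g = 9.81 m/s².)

Fr₁ = V₁/√(g·y₁) = 27.1/√(9.81×0.841) = 9.43.
Sequent-depth ratio: y₂/y₁ = ½[√(1 + 8Fr₁²) − 1] = ½[√713.1 − 1] = 12.9.
y₂ = 12.9 × 0.841 = 10.8 m.
q = V₁·y₁ = 27.1 × 0.841 = 22.8 m²/s. V₂ = q/y₂ = 22.8/10.8 = 2.11 m/s. E₁ = y₁ + V₁²/2g = 38.3 m; E₂ = y₂ + V₂²/2g = 11.0 m. ΔE = E₁ − E₂ = 27.2 m.

ΔE = 27.2 m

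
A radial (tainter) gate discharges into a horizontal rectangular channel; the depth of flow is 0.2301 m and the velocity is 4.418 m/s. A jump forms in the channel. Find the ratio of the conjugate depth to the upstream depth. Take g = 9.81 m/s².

Fr₁ = V₁/√(g·y₁) = 4.418/√(9.81×0.2301) = 2.941.
By Bélanger, y₂/y₁ = ½[√(1 + 8Fr₁²) − 1] = ½[√70.176 − 1] = 3.689.

y₂/y₁ = 3.689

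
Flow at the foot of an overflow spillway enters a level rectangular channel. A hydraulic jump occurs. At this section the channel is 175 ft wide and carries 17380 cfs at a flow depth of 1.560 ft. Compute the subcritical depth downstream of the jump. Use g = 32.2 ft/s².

y₂ = 19.05 ft

q = Q/b = 17380/175 = 99.31 ft²/s; V₁ = q/y₁ = 63.66 ft/s. Fr₁ = V₁/√(g·y₁) = 8.982.
By Bélanger, y₂/y₁ = ½[√(1 + 8Fr₁²) − 1] = ½[√646.48 − 1] = 12.21.
y₂ = 12.21 × 1.560 = 19.05 ft.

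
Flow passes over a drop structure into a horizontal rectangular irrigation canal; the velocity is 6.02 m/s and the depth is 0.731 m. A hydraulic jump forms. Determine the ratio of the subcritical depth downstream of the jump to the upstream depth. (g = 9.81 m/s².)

y₂/y₁ = 2.72

Fr₁ = V₁/√(g·y₁) = 6.02/√(9.81×0.731) = 2.25.
By Bélanger, y₂/y₁ = ½[√(1 + 8Fr₁²) − 1] = ½[√41.43 − 1] = 2.72.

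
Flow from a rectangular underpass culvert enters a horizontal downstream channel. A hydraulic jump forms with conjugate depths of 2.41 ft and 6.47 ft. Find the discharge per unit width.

For a rectangular channel the momentum equation gives q² = ½·g·y₁·y₂·(y₁ + y₂) = ½×32.2×2.41×6.47×8.88 = 2229.
q = √2229 = 47.2 ft²/s.

q = 47.2 ft²/s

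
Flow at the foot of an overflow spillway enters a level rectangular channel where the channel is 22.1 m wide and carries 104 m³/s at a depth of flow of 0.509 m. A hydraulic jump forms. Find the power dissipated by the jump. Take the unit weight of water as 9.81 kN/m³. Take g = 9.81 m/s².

q = Q/b = 104/22.1 = 4.71 m²/s; V₁ = q/y₁ = 9.25 m/s. Fr₁ = V₁/√(g·y₁) = 4.14.
Sequent-depth ratio: y₂/y₁ = ½[√(1 + 8Fr₁²) − 1] = ½[√137.9 − 1] = 5.37.
y₂ = 5.37 × 0.509 = 2.73 m.
V₂ = q/y₂ = 4.71/2.73 = 1.72 m/s. E₁ = y₁ + V₁²/2g = 4.87 m; E₂ = y₂ + V₂²/2g = 2.89 m. ΔE = E₁ − E₂ = 1.98 m.
P = γ·Q·ΔE = 9.81 × 104 × 1.98 = 2020 kW.

P = 2020 kW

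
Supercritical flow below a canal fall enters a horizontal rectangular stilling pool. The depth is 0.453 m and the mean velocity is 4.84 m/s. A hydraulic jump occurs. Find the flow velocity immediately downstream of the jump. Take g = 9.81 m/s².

Fr₁ = V₁/√(g·y₁) = 4.84/√(9.81×0.453) = 2.30.
Bélanger equation: y₂/y₁ = ½[√(1 + 8Fr₁²) − 1] = ½[√43.17 − 1] = 2.79.
y₂ = 2.79 × 0.453 = 1.26 m.
q = V₁·y₁ = 4.84 × 0.453 = 2.19 m²/s.
V₂ = q/y₂ = 2.19/1.26 = 1.74 m/s.

V₂ = 1.74 m/s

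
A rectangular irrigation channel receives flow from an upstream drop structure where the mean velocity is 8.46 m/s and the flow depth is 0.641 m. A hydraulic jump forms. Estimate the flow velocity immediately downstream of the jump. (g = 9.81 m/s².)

Fr₁ = V₁/√(g·y₁) = 8.46/√(9.81×0.641) = 3.37.
By Bélanger, y₂/y₁ = ½[√(1 + 8Fr₁²) − 1] = ½[√92.05 − 1] = 4.30.
y₂ = 4.30 × 0.641 = 2.75 m.
q = V₁·y₁ = 8.46 × 0.641 = 5.42 m²/s.
V₂ = q/y₂ = 5.42/2.75 = 1.97 m/s.

V₂ = 1.97 m/s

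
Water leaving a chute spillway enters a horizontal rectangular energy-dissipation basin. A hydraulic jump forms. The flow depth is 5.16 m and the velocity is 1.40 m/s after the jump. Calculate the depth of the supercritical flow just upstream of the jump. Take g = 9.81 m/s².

y₁ = 0.373 m

Fr₂ = V₂/√(g·y₂) = 1.40/√(9.81×5.16) = 0.197.
The Bélanger relation is symmetric: y₁/y₂ = ½[√(1 + 8Fr₂²) − 1] = ½[√1.310 − 1] = 0.0722.
y₁ = 0.0722 × 5.16 = 0.373 m.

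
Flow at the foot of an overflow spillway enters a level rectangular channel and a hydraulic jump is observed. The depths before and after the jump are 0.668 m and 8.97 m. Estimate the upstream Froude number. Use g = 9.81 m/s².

For a rectangular channel the momentum equation gives q² = ½·g·y₁·y₂·(y₁ + y₂) = ½×9.81×0.668×8.97×9.64 = 283.
q = √283 = 16.8 m²/s.
V₁ = q/y₁ = 25.2 m/s; Fr₁ = V₁/√(g·y₁) = 9.84.

Fr₁ = 9.84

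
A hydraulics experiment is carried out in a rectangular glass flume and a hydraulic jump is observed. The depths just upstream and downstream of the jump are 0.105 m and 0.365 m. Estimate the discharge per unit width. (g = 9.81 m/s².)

q = 0.297 m²/s

For a rectangular channel the momentum equation gives q² = ½·g·y₁·y₂·(y₁ + y₂) = ½×9.81×0.105×0.365×0.470 = 0.0884.
q = √0.0884 = 0.297 m²/s.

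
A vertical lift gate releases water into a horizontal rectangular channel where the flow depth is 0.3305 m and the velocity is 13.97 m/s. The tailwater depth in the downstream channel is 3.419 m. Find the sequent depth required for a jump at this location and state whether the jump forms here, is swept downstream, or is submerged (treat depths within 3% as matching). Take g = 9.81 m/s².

y₂ = 3.465 m; the jump forms here

Fr₁ = V₁/√(g·y₁) = 13.97/√(9.81×0.3305) = 7.758.
Sequent-depth ratio: y₂/y₁ = ½[√(1 + 8Fr₁²) − 1] = ½[√482.55 − 1] = 10.48.
y₂ = 10.48 × 0.3305 = 3.465 m.
Tailwater y_tw = 3.419 m: y_tw ≈ y₂, so the jump forms here.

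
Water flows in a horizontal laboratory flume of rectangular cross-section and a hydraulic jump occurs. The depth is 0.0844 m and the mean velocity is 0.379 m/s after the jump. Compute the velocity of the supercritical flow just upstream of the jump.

Fr₂ = V₂/√(g·y₂) = 0.379/√(9.81×0.0844) = 0.417.
Since the conjugate-depth ratio holds either way, y₁/y₂ = ½[√(1 + 8Fr₂²) − 1] = ½[√2.388 − 1] = 0.273.
y₁ = 0.273 × 0.0844 = 0.0230 m.
V₁ = q/y₁ = 0.0320/0.0230 = 1.39 m/s.

V₁ = 1.39 m/s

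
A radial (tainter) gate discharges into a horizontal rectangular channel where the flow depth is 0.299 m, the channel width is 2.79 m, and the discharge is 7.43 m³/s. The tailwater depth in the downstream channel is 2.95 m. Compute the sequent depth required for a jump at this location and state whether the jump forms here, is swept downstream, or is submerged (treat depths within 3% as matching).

q = Q/b = 7.43/2.79 = 2.66 m²/s; V₁ = q/y₁ = 8.91 m/s. Fr₁ = V₁/√(g·y₁) = 5.20.
Sequent-depth ratio: y₂/y₁ = ½[√(1 + 8Fr₁²) − 1] = ½[√217.4 − 1] = 6.87.
y₂ = 6.87 × 0.299 = 2.05 m.
Tailwater y_tw = 2.95 m: y_tw > y₂, so the jump is submerged.

y₂ = 2.05 m; the jump is submerged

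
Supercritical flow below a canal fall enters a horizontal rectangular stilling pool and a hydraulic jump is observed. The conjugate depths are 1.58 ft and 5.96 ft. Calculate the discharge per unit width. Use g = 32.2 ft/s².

q = 33.8 ft²/s

For a rectangular channel the momentum equation gives q² = ½·g·y₁·y₂·(y₁ + y₂) = ½×32.2×1.58×5.96×7.54 = 1143.
q = √1143 = 33.8 ft²/s.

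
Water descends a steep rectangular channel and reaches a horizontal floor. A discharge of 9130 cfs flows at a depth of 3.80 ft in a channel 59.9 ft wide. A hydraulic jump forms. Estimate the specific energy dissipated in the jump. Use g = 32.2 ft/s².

q = Q/b = 9130/59.9 = 152 ft²/s; V₁ = q/y₁ = 40.1 ft/s. Fr₁ = V₁/√(g·y₁) = 3.63.
By Bélanger, y₂/y₁ = ½[√(1 + 8Fr₁²) − 1] = ½[√106.2 − 1] = 4.65.
y₂ = 4.65 × 3.80 = 17.7 ft.
Head loss: ΔE = (y₂ − y₁)³/(4y₁y₂) = (17.7 − 3.80)³/(4×3.80×17.7) = 2674/269 = 9.95 ft.

ΔE = 9.95 ft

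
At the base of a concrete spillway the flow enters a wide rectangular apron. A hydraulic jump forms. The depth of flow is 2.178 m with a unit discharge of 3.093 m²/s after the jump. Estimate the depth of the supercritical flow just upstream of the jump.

V₂ = q/y₂ = 3.093/2.178 = 1.420 m/s; Fr₂ = V₂/√(g·y₂) = 0.3072.
From the momentum equation (using Fr₂), y₁/y₂ = ½[√(1 + 8Fr₂²) − 1] = ½[√1.7551 − 1] = 0.1624.
y₁ = 0.1624 × 2.178 = 0.3537 m.

y₁ = 0.3537 m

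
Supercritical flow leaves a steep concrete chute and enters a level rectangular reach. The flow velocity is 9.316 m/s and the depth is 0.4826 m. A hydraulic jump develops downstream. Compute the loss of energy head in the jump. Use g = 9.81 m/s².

ΔE = 2.073 m

Fr₁ = V₁/√(g·y₁) = 9.316/√(9.81×0.4826) = 4.282.
Bélanger equation: y₂/y₁ = ½[√(1 + 8Fr₁²) − 1] = ½[√147.65 − 1] = 5.576.
y₂ = 5.576 × 0.4826 = 2.691 m.
Head loss: ΔE = (y₂ − y₁)³/(4y₁y₂) = (2.691 − 0.4826)³/(4×0.4826×2.691) = 10.77/5.194 = 2.073 m.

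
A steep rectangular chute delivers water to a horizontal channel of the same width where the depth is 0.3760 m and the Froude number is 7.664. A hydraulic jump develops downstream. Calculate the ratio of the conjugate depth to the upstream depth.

Fr₁ = 7.664 (given).
Conjugate-depth relation: y₂/y₁ = ½[√(1 + 8Fr₁²) − 1] = ½[√470.90 − 1] = 10.35.

y₂/y₁ = 10.35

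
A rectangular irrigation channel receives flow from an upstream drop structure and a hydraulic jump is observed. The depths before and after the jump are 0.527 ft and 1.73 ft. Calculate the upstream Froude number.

For a rectangular channel the momentum equation gives q² = ½·g·y₁·y₂·(y₁ + y₂) = ½×32.2×0.527×1.73×2.26 = 33.1.
q = √33.1 = 5.76 ft²/s.
V₁ = q/y₁ = 10.9 ft/s; Fr₁ = V₁/√(g·y₁) = 2.65.

Fr₁ = 2.65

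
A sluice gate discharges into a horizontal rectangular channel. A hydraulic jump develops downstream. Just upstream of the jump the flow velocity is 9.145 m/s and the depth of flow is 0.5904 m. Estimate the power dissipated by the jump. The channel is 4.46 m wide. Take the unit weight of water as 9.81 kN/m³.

P = 421.4 kW

Fr₁ = V₁/√(g·y₁) = 9.145/√(9.81×0.5904) = 3.800.
Sequent-depth ratio: y₂/y₁ = ½[√(1 + 8Fr₁²) − 1] = ½[√116.52 − 1] = 4.897.
y₂ = 4.897 × 0.5904 = 2.891 m.
q = V₁·y₁ = 9.145 × 0.5904 = 5.399 m²/s. V₂ = q/y₂ = 5.399/2.891 = 1.867 m/s. E₁ = y₁ + V₁²/2g = 4.853 m; E₂ = y₂ + V₂²/2g = 3.069 m. ΔE = E₁ − E₂ = 1.784 m.
Q = q·b = 5.399 × 4.46 = 24.08 m³/s. P = γ·Q·ΔE = 9.81 × 24.08 × 1.784 = 421.4 kW.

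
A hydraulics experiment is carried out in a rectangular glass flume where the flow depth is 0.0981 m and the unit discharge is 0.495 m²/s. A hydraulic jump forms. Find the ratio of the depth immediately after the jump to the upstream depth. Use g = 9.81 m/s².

y₂/y₁ = 6.79

V₁ = q/y₁ = 0.495/0.0981 = 5.05 m/s. Fr₁ = V₁/√(g·y₁) = 5.05/√(9.81×0.0981) = 5.14.
Bélanger equation: y₂/y₁ = ½[√(1 + 8Fr₁²) − 1] = ½[√212.7 − 1] = 6.79.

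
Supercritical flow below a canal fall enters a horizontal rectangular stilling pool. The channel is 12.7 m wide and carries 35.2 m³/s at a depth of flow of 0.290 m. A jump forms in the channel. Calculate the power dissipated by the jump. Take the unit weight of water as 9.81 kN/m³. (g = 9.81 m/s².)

P = 925 kW

q = Q/b = 35.2/12.7 = 2.77 m²/s; V₁ = q/y₁ = 9.56 m/s. Fr₁ = V₁/√(g·y₁) = 5.67.
By Bélanger, y₂/y₁ = ½[√(1 + 8Fr₁²) − 1] = ½[√257.9 − 1] = 7.53.
y₂ = 7.53 × 0.290 = 2.18 m.
Head loss: ΔE = (y₂ − y₁)³/(4y₁y₂) = (2.18 − 0.290)³/(4×0.290×2.18) = 6.79/2.53 = 2.68 m.
P = γ·Q·ΔE = 9.81 × 35.2 × 2.68 = 925 kW.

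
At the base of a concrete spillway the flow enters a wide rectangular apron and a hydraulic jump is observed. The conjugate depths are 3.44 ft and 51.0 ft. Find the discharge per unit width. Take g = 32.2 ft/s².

q = 392 ft²/s

For a rectangular channel the momentum equation gives q² = ½·g·y₁·y₂·(y₁ + y₂) = ½×32.2×3.44×51.0×54.4 = 153770.
q = √153770 = 392 ft²/s.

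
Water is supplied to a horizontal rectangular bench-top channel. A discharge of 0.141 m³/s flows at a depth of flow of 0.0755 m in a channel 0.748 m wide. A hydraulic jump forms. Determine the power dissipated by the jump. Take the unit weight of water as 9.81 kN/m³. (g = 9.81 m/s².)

q = Q/b = 0.141/0.748 = 0.189 m²/s; V₁ = q/y₁ = 2.50 m/s. Fr₁ = V₁/√(g·y₁) = 2.90.
Sequent-depth ratio: y₂/y₁ = ½[√(1 + 8Fr₁²) − 1] = ½[√68.33 − 1] = 3.63.
y₂ = 3.63 × 0.0755 = 0.274 m.
Head loss: ΔE = (y₂ − y₁)³/(4y₁y₂) = (0.274 − 0.0755)³/(4×0.0755×0.274) = 0.00786/0.0828 = 0.0948 m.
P = γ·Q·ΔE = 9.81 × 0.141 × 0.0948 = 0.131 kW.

P = 0.131 kW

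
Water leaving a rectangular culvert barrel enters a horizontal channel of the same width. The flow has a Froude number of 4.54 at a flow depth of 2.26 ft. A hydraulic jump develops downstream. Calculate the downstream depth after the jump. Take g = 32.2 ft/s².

y₂ = 13.4 ft

Fr₁ = 4.54 (given).
Sequent-depth ratio: y₂/y₁ = ½[√(1 + 8Fr₁²) − 1] = ½[√165.9 − 1] = 5.94.
y₂ = 5.94 × 2.26 = 13.4 ft.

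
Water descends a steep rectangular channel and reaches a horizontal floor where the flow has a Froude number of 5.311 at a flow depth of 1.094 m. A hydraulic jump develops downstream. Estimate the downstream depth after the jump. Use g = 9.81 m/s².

y₂ = 7.688 m

Fr₁ = 5.311 (given).
By Bélanger, y₂/y₁ = ½[√(1 + 8Fr₁²) − 1] = ½[√226.65 − 1] = 7.028.
y₂ = 7.028 × 1.094 = 7.688 m.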